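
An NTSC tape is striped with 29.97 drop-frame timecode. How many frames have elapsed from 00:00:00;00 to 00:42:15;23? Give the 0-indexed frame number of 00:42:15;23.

75997

As if non-drop at 30 labels/s: (0 × 3600 + 42 × 60 + 15) × 30 + 23 = 76073.
Minute boundaries passed: 42; those not divisible by 10: 42 − 4 = 38; dropped labels = 2 × 38 = 76.
Actual frame index = 76073 − 76 = 75997.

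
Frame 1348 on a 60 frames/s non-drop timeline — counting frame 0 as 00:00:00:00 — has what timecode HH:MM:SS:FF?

1348 ÷ 60 = 22 full seconds, remainder 28 frames.
22 s = 0 h 0 min 22 s.
Timecode: 00:00:22:28.

00:00:22:28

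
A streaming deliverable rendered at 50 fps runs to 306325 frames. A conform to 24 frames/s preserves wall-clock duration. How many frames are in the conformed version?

Target frames = source frames × (target rate / source rate) = 306325 × (24)/(50) = 306325 × 12/25 = 147036.

147036 frames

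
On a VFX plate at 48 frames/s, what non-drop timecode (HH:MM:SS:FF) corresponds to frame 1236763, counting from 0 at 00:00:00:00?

1236763 ÷ 48 = 25765 full seconds, remainder 43 frames.
25765 s = 7 h 9 min 25 s.
Timecode: 07:09:25:43.

07:09:25:43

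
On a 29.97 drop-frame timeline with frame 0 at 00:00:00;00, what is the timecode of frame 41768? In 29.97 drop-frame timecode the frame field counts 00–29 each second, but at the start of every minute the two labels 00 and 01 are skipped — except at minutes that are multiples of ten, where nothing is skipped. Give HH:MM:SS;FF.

Each 10-minute DF block holds 10 × 60 × 30 − 9 × 2 = 17982 frames. 41768 ÷ 17982 → 2 full blocks, remainder 5804.
Within the partial block the first minute is 1800 frames and each further minute 1798, so 3 further minute boundaries passed. Total skipped labels = 18 × 2 + 2 × 3 = 42.
Non-drop label index = 41768 + 42 = 41810; at 30 labels/s that is 00:23:13:20, i.e. DF 00:23:13;20.

00:23:13;20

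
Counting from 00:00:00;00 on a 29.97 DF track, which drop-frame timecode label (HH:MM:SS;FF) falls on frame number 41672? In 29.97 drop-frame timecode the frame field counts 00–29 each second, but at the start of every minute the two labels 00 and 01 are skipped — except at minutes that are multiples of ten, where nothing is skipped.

00:23:10;14

Ten DF minutes hold 17982 frames, so frame 41672 lies in block 2 (frames 35964–53945) with 5708 frames into that block.
The block's first minute is 1800 frames and the rest 1798 each; 5708 frames reaches minute 3, so 2 × 18 + 3 × 2 = 42 labels have been skipped so far.
Adding those back, label number 41672 + 42 = 41714 at 30 labels/s is 1390 s + 14 f = 0 h 23 min 10 s frame 14, i.e. 00:23:10;14.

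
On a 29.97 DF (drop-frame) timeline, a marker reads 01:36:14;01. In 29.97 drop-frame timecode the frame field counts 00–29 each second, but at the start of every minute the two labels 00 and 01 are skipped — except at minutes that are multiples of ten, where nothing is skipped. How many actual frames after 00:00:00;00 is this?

173047

Complete 10-minute blocks: 9, each 17982 frames → 161838.
Remaining 6 whole minutes in the current block: 1800 + 5 × 1798 = 10790 frames.
Within the current minute: 14 × 30 + 1 − 2 = 419 (labels ;00/;01 skipped at this minute). Total = 161838 + 10790 + 419 = 173047.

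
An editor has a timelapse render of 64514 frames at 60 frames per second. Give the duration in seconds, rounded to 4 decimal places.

Running time = 64514 × 1/60 = 32257/30 s ≈ 1075.2333 s.

1075.2333 seconds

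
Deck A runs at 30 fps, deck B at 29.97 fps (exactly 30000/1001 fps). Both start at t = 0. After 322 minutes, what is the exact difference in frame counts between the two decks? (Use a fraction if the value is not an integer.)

322 min = 19320 s.
A emits 30 × 19320 = 579600 frames; B emits 30000/1001 × 19320 = 82800000/143.
Difference = 82800/143 frames (≈ 579.0210); B is behind A.

82800/143 frames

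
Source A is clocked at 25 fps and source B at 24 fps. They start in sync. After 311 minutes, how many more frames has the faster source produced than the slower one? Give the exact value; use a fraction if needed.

311 min = 18660 s.
A emits 25 × 18660 = 466500 frames; B emits 24 × 18660 = 447840.
Difference = 18660 frames; B is behind A.

18660 frames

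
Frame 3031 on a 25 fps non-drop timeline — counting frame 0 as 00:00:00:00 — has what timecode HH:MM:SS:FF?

3031 ÷ 25 = 121 full seconds, remainder 6 frames.
121 s = 0 h 2 min 1 s.
Timecode: 00:02:01:06.

00:02:01:06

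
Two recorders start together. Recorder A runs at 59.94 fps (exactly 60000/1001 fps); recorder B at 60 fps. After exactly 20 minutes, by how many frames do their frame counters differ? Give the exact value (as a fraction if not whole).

20 min = 1200 s.
A emits 60000/1001 × 1200 = 72000000/1001 frames; B emits 60 × 1200 = 72000.
Difference = 72000/1001 frames (≈ 71.9281); B is ahead of A.

72000/1001 frames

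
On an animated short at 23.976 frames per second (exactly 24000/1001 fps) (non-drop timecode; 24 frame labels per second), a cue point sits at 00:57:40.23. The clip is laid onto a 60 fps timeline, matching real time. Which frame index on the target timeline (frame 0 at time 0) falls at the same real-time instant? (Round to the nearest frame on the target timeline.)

frame 207865

Source frame index: (0×3600 + 57×60 + 40) × 24 + 23 = 83063.
Real time: 83063 / (24000/1001) = 83146063/24000 s.
Target frame: (83146063/24000) × (60) = 83146063/400 ≈ 207865.158 → 207865.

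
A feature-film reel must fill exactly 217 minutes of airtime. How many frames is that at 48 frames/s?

624960 frames

217 min = 13020 s.
Frames = 13020 × 48 = 624960.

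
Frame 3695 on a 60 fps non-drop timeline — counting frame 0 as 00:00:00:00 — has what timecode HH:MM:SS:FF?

00:01:01:35

3695 ÷ 60 = 61 full seconds, remainder 35 frames.
61 s = 0 h 1 min 1 s.
Timecode: 00:01:01:35.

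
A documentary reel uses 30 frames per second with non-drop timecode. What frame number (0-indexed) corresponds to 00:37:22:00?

67260

Total seconds to the label: (0 × 3600 + 37 × 60 + 22) = 2242.
Frame index = 2242 × 30 + 0 = 67260.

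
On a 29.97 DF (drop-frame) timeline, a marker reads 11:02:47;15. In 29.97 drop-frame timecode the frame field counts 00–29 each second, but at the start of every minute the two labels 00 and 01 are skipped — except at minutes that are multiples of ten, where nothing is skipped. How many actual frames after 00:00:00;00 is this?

Complete 10-minute blocks: 66, each 17982 frames → 1186812.
Remaining 2 whole minutes in the current block: 1800 + 1 × 1798 = 3598 frames.
Within the current minute: 47 × 30 + 15 − 2 = 1423 (labels ;00/;01 skipped at this minute). Total = 1186812 + 3598 + 1423 = 1191833.

1191833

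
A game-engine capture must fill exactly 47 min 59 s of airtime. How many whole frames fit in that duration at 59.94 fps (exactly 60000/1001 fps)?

172567 frames

47 min 59 s = 2879 s.
Frames = 2879 × 60000/1001 = 172740000/1001 ≈ 172567.4326.
Complete frames: 172567.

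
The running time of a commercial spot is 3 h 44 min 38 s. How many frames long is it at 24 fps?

323472 frames

3 h 44 min 38 s = 13478 s.
Frames = 13478 × 24 = 323472.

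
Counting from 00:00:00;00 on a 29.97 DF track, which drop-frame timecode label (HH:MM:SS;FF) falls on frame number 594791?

05:30:46;05

Each 10-minute DF block holds 10 × 60 × 30 − 9 × 2 = 17982 frames. 594791 ÷ 17982 → 33 full blocks, remainder 1385.
Within the partial block the first minute is 1800 frames and each further minute 1798, so 0 further minute boundaries passed. Total skipped labels = 18 × 33 + 2 × 0 = 594.
Non-drop label index = 594791 + 594 = 595385; at 30 labels/s that is 05:30:46:05, i.e. DF 05:30:46;05.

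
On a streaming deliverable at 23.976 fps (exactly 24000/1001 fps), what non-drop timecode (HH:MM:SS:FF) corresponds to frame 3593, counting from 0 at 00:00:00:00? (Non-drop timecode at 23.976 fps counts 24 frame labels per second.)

00:02:29:17

3593 ÷ 24 = 149 full seconds, remainder 17 frames.
149 s = 0 h 2 min 29 s.
Timecode: 00:02:29:17.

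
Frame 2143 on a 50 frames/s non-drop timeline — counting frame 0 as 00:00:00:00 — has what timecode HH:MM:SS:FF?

2143 ÷ 50 = 42 full seconds, remainder 43 frames.
42 s = 0 h 0 min 42 s.
Timecode: 00:00:42:43.

00:00:42:43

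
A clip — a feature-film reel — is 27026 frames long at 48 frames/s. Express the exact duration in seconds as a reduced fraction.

13513/24 seconds

Running time = 27026 ÷ (48) = 27026 × 1/48 = 13513/24 s.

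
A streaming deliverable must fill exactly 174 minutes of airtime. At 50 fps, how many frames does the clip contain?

174 min = 10440 s.
Frames = 10440 × 50 = 522000.

522000 frames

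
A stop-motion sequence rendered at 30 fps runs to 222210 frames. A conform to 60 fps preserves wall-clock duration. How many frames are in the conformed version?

Target frames = source frames × (target rate / source rate) = 222210 × (60)/(30) = 222210 × 2 = 444420.

444420 frames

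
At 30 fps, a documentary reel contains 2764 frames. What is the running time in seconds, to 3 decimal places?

92.133 seconds

Running time = 2764 × 1/30 = 1382/15 s ≈ 92.133 s.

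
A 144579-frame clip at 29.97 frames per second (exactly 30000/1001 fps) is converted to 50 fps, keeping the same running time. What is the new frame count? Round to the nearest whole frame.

241206 frames

Frames at target rate = 144579 × (50) / (30000/1001) = 48241193/200 ≈ 241205.965.
Nearest whole frame: 241206.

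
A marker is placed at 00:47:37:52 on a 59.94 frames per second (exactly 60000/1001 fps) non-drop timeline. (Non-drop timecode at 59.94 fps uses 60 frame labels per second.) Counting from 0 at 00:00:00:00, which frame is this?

frame 171472

Total seconds to the label: (0 × 3600 + 47 × 60 + 37) = 2857.
Frame index = 2857 × 60 + 52 = 171472.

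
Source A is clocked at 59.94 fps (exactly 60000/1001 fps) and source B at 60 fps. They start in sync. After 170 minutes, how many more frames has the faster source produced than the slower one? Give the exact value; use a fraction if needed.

612000/1001 frames

170 min = 10200 s.
A emits 60000/1001 × 10200 = 612000000/1001 frames; B emits 60 × 10200 = 612000.
Difference = 612000/1001 frames (≈ 611.3886); B is ahead of A.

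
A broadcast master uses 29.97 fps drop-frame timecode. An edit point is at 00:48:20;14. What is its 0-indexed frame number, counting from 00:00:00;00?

86926

As if non-drop at 30 labels/s: (0 × 3600 + 48 × 60 + 20) × 30 + 14 = 87014.
Minute boundaries passed: 48; those not divisible by 10: 48 − 4 = 44; dropped labels = 2 × 44 = 88.
Actual frame index = 87014 − 88 = 86926.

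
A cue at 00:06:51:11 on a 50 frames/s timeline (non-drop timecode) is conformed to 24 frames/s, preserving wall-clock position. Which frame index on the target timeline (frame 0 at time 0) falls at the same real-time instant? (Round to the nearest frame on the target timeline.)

Source frame index: (0×3600 + 6×60 + 51) × 50 + 11 = 20561.
Real time: 20561 / (50) = 20561/50 s.
Target frame: (20561/50) × (24) = 246732/25 ≈ 9869.280 → 9869.

frame 9869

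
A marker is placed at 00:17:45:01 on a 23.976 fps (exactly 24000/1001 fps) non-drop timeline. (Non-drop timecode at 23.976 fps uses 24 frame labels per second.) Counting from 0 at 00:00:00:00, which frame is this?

Total seconds to the label: (0 × 3600 + 17 × 60 + 45) = 1065.
Frame index = 1065 × 24 + 1 = 25561.

25561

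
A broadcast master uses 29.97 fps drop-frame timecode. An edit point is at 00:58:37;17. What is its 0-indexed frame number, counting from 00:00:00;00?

As if non-drop at 30 labels/s: (0 × 3600 + 58 × 60 + 37) × 30 + 17 = 105527.
Minute boundaries passed: 58; those not divisible by 10: 58 − 5 = 53; dropped labels = 2 × 53 = 106.
Actual frame index = 105527 − 106 = 105421.

105421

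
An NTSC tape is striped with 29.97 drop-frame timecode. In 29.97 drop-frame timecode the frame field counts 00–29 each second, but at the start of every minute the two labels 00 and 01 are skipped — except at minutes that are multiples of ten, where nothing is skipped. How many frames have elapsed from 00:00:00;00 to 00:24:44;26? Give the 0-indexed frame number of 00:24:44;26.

44502

As if non-drop at 30 labels/s: (0 × 3600 + 24 × 60 + 44) × 30 + 26 = 44546.
Minute boundaries passed: 24; those not divisible by 10: 24 − 2 = 22; dropped labels = 2 × 22 = 44.
Actual frame index = 44546 − 44 = 44502.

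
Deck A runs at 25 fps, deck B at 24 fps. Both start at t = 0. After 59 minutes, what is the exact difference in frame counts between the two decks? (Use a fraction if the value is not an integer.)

59 min = 3540 s.
A emits 25 × 3540 = 88500 frames; B emits 24 × 3540 = 84960.
Difference = 3540 frames; B is behind A.

3540 frames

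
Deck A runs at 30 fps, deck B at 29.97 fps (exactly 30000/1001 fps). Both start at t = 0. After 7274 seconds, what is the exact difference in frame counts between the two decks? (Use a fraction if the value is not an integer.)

A emits 30 × 7274 = 218220 frames; B emits 30000/1001 × 7274 = 218220000/1001.
Difference = 218220/1001 frames (≈ 218.0020); B is behind A.

218220/1001 frames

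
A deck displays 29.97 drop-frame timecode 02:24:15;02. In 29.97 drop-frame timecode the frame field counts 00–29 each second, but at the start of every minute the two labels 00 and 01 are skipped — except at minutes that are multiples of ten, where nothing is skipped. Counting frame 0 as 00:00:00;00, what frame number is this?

259392

As if non-drop at 30 labels/s: (2 × 3600 + 24 × 60 + 15) × 30 + 2 = 259652.
Minute boundaries passed: 144; those not divisible by 10: 144 − 14 = 130; dropped labels = 2 × 130 = 260.
Actual frame index = 259652 − 260 = 259392.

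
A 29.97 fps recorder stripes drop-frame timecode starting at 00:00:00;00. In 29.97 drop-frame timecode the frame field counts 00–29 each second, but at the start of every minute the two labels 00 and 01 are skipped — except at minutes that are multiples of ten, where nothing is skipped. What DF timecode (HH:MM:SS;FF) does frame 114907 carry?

01:03:54;01

Ten DF minutes hold 17982 frames, so frame 114907 lies in block 6 (frames 107892–125873) with 7015 frames into that block.
The block's first minute is 1800 frames and the rest 1798 each; 7015 frames reaches minute 3, so 6 × 18 + 3 × 2 = 114 labels have been skipped so far.
Adding those back, label number 114907 + 114 = 115021 at 30 labels/s is 3834 s + 1 f = 1 h 3 min 54 s frame 1, i.e. 01:03:54;01.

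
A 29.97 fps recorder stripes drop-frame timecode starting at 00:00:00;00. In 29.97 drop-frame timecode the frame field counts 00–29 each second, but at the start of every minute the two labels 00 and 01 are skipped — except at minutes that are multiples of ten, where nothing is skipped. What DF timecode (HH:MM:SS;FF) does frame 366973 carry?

Each 10-minute DF block holds 10 × 60 × 30 − 9 × 2 = 17982 frames. 366973 ÷ 17982 → 20 full blocks, remainder 7333.
Within the partial block the first minute is 1800 frames and each further minute 1798, so 4 further minute boundaries passed. Total skipped labels = 18 × 20 + 2 × 4 = 368.
Non-drop label index = 366973 + 368 = 367341; at 30 labels/s that is 03:24:04:21, i.e. DF 03:24:04;21.

03:24:04;21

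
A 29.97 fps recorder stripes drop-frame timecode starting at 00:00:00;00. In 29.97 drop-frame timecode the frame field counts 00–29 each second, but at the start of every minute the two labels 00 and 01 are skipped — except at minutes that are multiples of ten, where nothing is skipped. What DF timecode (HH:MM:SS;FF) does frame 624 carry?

Each 10-minute DF block holds 10 × 60 × 30 − 9 × 2 = 17982 frames. 624 ÷ 17982 → 0 full blocks, remainder 624.
Within the partial block the first minute is 1800 frames and each further minute 1798, so 0 further minute boundaries passed. Total skipped labels = 18 × 0 + 2 × 0 = 0.
Non-drop label index = 624 + 0 = 624; at 30 labels/s that is 00:00:20:24, i.e. DF 00:00:20;24.

00:00:20;24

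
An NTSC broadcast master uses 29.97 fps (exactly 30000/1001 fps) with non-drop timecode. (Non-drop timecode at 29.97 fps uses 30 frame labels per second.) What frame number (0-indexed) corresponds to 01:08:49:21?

Total seconds to the label: (1 × 3600 + 8 × 60 + 49) = 4129.
Frame index = 4129 × 30 + 21 = 123891.

frame 123891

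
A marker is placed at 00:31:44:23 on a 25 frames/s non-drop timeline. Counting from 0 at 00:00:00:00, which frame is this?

Total seconds to the label: (0 × 3600 + 31 × 60 + 44) = 1904.
Frame index = 1904 × 25 + 23 = 47623.

frame 47623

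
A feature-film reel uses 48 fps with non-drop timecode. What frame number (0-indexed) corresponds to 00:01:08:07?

3271

Total seconds to the label: (0 × 3600 + 1 × 60 + 8) = 68.
Frame index = 68 × 48 + 7 = 3271.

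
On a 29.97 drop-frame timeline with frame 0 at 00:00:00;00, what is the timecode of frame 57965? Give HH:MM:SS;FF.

Ten DF minutes hold 17982 frames, so frame 57965 lies in block 3 (frames 53946–71927) with 4019 frames into that block.
The block's first minute is 1800 frames and the rest 1798 each; 4019 frames reaches minute 2, so 3 × 18 + 2 × 2 = 58 labels have been skipped so far.
Adding those back, label number 57965 + 58 = 58023 at 30 labels/s is 1934 s + 3 f = 0 h 32 min 14 s frame 3, i.e. 00:32:14;03.

00:32:14;03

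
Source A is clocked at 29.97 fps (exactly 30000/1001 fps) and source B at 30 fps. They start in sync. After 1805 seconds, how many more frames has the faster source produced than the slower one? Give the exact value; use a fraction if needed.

A emits 30000/1001 × 1805 = 54150000/1001 frames; B emits 30 × 1805 = 54150.
Difference = 54150/1001 frames (≈ 54.0959); B is ahead of A.

54150/1001 frames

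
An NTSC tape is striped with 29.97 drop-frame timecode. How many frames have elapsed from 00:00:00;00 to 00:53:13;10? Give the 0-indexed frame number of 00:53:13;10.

Complete 10-minute blocks: 5, each 17982 frames → 89910.
Remaining 3 whole minutes in the current block: 1800 + 2 × 1798 = 5396 frames.
Within the current minute: 13 × 30 + 10 − 2 = 398 (labels ;00/;01 skipped at this minute). Total = 89910 + 5396 + 398 = 95704.

95704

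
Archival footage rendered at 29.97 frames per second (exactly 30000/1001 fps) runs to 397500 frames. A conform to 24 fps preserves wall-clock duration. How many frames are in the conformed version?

318318 frames

Target frames = source frames × (target rate / source rate) = 397500 × (24)/(30000/1001) = 397500 × 1001/1250 = 318318.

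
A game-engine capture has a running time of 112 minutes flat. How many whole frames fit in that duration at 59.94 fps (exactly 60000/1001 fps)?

112 min = 6720 s.
Frames = 6720 × 60000/1001 = 57600000/143 ≈ 402797.2028.
Complete frames: 402797.

402797 frames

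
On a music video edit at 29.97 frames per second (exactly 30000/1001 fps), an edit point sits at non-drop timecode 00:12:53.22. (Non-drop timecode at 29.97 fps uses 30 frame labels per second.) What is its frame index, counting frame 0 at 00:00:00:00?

23212

Total seconds to the label: (0 × 3600 + 12 × 60 + 53) = 773.
Frame index = 773 × 30 + 22 = 23212.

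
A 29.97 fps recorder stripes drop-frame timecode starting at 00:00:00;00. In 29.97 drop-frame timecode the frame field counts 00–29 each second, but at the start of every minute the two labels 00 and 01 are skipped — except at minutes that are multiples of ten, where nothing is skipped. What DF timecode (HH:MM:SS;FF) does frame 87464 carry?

Each 10-minute DF block holds 10 × 60 × 30 − 9 × 2 = 17982 frames. 87464 ÷ 17982 → 4 full blocks, remainder 15536.
Within the partial block the first minute is 1800 frames and each further minute 1798, so 8 further minute boundaries passed. Total skipped labels = 18 × 4 + 2 × 8 = 88.
Non-drop label index = 87464 + 88 = 87552; at 30 labels/s that is 00:48:38:12, i.e. DF 00:48:38;12.

00:48:38;12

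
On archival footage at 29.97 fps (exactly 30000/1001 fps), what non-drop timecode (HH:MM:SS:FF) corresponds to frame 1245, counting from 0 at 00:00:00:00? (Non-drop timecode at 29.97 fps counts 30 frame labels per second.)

00:00:41:15

1245 ÷ 30 = 41 full seconds, remainder 15 frames.
41 s = 0 h 0 min 41 s.
Timecode: 00:00:41:15.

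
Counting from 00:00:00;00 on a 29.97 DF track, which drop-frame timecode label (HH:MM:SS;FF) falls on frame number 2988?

00:01:39;20

Each 10-minute DF block holds 10 × 60 × 30 − 9 × 2 = 17982 frames. 2988 ÷ 17982 → 0 full blocks, remainder 2988.
Within the partial block the first minute is 1800 frames and each further minute 1798, so 1 further minute boundary passed. Total skipped labels = 18 × 0 + 2 × 1 = 2.
Non-drop label index = 2988 + 2 = 2990; at 30 labels/s that is 00:01:39:20, i.e. DF 00:01:39;20.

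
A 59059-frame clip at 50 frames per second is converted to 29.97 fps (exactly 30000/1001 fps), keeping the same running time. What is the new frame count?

35400 frames

Target frames = source frames × (target rate / source rate) = 59059 × (30000/1001)/(50) = 59059 × 600/1001 = 35400.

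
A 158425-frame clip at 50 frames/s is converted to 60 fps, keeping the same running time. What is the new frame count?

190110 frames

Target frames = source frames × (target rate / source rate) = 158425 × (60)/(50) = 158425 × 6/5 = 190110.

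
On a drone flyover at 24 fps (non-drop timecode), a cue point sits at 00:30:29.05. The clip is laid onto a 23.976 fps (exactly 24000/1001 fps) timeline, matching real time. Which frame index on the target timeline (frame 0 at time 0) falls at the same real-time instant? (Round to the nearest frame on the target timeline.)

frame 43857

Source frame index: (0×3600 + 30×60 + 29) × 24 + 5 = 43901.
Real time: 43901 / (24) = 43901/24 s.
Target frame: (43901/24) × (24000/1001) = 307000/7 ≈ 43857.143 → 43857.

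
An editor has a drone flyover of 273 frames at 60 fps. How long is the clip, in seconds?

Running time = 273 / (60) = 4.55 s.

4.55 seconds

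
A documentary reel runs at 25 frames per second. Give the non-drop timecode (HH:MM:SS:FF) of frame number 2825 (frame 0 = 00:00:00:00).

2825 ÷ 25 = 113 full seconds, remainder 0 frames.
113 s = 0 h 1 min 53 s.
Timecode: 00:01:53:00.

00:01:53:00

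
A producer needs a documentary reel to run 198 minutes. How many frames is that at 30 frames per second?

198 min = 11880 s.
Frames = 11880 × 30 = 356400.

356400 frames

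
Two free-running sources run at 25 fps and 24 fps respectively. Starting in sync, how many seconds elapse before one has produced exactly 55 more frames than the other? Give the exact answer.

The gap grows by |24 − 25| = 1 frame per second.
Time for a 55-frame gap: 55 ÷ (1) = 55 s.

55 seconds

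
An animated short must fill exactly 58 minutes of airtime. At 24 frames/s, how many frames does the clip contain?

83520 frames

58 min = 3480 s.
Frames = 3480 × 24 = 83520.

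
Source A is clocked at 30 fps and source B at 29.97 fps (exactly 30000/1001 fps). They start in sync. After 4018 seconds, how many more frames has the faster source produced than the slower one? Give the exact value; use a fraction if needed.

A emits 30 × 4018 = 120540 frames; B emits 30000/1001 × 4018 = 17220000/143.
Difference = 17220/143 frames (≈ 120.4196); B is behind A.

17220/143 frames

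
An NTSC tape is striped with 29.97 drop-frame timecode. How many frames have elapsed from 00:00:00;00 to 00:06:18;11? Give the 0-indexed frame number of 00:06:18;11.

Complete 10-minute blocks: 0, each 17982 frames → 0.
Remaining 6 whole minutes in the current block: 1800 + 5 × 1798 = 10790 frames.
Within the current minute: 18 × 30 + 11 − 2 = 549 (labels ;00/;01 skipped at this minute). Total = 0 + 10790 + 549 = 11339.

11339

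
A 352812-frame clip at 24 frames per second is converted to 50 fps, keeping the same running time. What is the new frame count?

Target frames = source frames × (target rate / source rate) = 352812 × (50)/(24) = 352812 × 25/12 = 735025.

735025 frames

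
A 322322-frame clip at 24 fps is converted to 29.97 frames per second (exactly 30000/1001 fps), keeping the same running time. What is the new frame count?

Target frames = source frames × (target rate / source rate) = 322322 × (30000/1001)/(24) = 322322 × 1250/1001 = 402500.

402500 frames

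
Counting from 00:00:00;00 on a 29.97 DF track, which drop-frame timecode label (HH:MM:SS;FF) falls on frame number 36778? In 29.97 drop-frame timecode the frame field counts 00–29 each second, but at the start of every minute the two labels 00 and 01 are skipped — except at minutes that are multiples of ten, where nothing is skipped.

00:20:27;04

Each 10-minute DF block holds 10 × 60 × 30 − 9 × 2 = 17982 frames. 36778 ÷ 17982 → 2 full blocks, remainder 814.
Within the partial block the first minute is 1800 frames and each further minute 1798, so 0 further minute boundaries passed. Total skipped labels = 18 × 2 + 2 × 0 = 36.
Non-drop label index = 36778 + 36 = 36814; at 30 labels/s that is 00:20:27:04, i.e. DF 00:20:27;04.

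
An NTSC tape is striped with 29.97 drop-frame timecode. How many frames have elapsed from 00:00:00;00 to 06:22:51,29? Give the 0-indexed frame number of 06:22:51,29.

Complete 10-minute blocks: 38, each 17982 frames → 683316.
Remaining 2 whole minutes in the current block: 1800 + 1 × 1798 = 3598 frames.
Within the current minute: 51 × 30 + 29 − 2 = 1557 (labels ;00/;01 skipped at this minute). Total = 683316 + 3598 + 1557 = 688471.

688471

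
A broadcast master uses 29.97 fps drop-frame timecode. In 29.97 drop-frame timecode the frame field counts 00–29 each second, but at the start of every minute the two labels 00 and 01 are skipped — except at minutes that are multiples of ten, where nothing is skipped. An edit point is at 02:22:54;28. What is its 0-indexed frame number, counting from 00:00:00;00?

256992

As if non-drop at 30 labels/s: (2 × 3600 + 22 × 60 + 54) × 30 + 28 = 257248.
Minute boundaries passed: 142; those not divisible by 10: 142 − 14 = 128; dropped labels = 2 × 128 = 256.
Actual frame index = 257248 − 256 = 256992.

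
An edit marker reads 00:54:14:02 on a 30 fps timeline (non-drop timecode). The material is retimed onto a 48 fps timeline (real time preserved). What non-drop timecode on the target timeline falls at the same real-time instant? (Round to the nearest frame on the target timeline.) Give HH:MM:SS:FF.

Source frame index: (0×3600 + 54×60 + 14) × 30 + 2 = 97622.
Real time: 97622 / (30) = 48811/15 s.
Target frame: (48811/15) × (48) = 780976/5 ≈ 156195.200 → 156195.
At 48 labels/s: frame 156195 → 00:54:14:03.

00:54:14:03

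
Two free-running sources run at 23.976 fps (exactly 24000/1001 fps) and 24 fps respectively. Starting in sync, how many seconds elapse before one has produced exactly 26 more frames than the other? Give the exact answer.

The gap grows by |24 − 24000/1001| = 24/1001 frames per second.
Time for a 26-frame gap: 26 ÷ (24/1001) = 13013/12 s.

13013/12 seconds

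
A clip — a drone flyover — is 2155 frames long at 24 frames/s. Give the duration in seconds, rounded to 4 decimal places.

89.7917 seconds

Running time = 2155 × 1/24 = 2155/24 s ≈ 89.7917 s.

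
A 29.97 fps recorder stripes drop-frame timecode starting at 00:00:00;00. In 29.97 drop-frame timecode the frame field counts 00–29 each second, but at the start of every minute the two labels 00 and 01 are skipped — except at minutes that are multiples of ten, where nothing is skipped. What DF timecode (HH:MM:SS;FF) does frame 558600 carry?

Each 10-minute DF block holds 10 × 60 × 30 − 9 × 2 = 17982 frames. 558600 ÷ 17982 → 31 full blocks, remainder 1158.
Within the partial block the first minute is 1800 frames and each further minute 1798, so 0 further minute boundaries passed. Total skipped labels = 18 × 31 + 2 × 0 = 558.
Non-drop label index = 558600 + 558 = 559158; at 30 labels/s that is 05:10:38:18, i.e. DF 05:10:38;18.

05:10:38;18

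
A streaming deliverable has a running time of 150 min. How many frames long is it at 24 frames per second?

150 min = 9000 s.
Frames = 9000 × 24 = 216000.

216000 frames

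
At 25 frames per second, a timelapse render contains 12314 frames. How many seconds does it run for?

Running time = 12314 / (25) = 492.56 s.

492.56 seconds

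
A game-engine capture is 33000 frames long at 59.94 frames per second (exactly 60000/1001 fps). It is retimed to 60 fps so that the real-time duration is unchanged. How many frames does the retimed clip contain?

33033 frames

Target frames = source frames × (target rate / source rate) = 33000 × (60)/(60000/1001) = 33000 × 1001/1000 = 33033.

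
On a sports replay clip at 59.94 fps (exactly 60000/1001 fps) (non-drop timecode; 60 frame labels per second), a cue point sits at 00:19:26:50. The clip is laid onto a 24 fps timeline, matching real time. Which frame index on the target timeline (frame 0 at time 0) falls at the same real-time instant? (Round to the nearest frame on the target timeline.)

Source frame index: (0×3600 + 19×60 + 26) × 60 + 50 = 70010.
Real time: 70010 / (60000/1001) = 7008001/6000 s.
Target frame: (7008001/6000) × (24) = 7008001/250 ≈ 28032.004 → 28032.

frame 28032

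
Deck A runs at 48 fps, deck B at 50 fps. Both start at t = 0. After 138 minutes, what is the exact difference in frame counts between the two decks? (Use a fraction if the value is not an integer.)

138 min = 8280 s.
A emits 48 × 8280 = 397440 frames; B emits 50 × 8280 = 414000.
Difference = 16560 frames; B is ahead of A.

16560 frames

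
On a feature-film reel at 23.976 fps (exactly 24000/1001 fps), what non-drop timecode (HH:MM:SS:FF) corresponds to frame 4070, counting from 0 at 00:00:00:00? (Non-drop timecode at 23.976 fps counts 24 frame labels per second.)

00:02:49:14

4070 ÷ 24 = 169 full seconds, remainder 14 frames.
169 s = 0 h 2 min 49 s.
Timecode: 00:02:49:14.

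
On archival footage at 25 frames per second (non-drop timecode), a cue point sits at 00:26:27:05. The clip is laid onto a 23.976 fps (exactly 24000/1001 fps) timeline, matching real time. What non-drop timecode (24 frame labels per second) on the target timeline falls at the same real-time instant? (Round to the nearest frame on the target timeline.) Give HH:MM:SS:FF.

00:26:25:15

Source frame index: (0×3600 + 26×60 + 27) × 25 + 5 = 39680.
Real time: 39680 / (25) = 7936/5 s.
Target frame: (7936/5) × (24000/1001) = 38092800/1001 ≈ 38054.745 → 38055.
At 24 labels/s: frame 38055 → 00:26:25:15.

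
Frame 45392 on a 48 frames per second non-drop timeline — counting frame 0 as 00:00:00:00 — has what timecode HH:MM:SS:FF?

00:15:45:32

45392 ÷ 48 = 945 full seconds, remainder 32 frames.
945 s = 0 h 15 min 45 s.
Timecode: 00:15:45:32.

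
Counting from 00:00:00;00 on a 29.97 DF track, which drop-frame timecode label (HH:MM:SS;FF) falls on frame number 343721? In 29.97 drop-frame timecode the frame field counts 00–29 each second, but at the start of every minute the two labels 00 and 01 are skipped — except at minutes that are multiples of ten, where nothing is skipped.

Ten DF minutes hold 17982 frames, so frame 343721 lies in block 19 (frames 341658–359639) with 2063 frames into that block.
The block's first minute is 1800 frames and the rest 1798 each; 2063 frames reaches minute 1, so 19 × 18 + 1 × 2 = 344 labels have been skipped so far.
Adding those back, label number 343721 + 344 = 344065 at 30 labels/s is 11468 s + 25 f = 3 h 11 min 8 s frame 25, i.e. 03:11:08;25.

03:11:08;25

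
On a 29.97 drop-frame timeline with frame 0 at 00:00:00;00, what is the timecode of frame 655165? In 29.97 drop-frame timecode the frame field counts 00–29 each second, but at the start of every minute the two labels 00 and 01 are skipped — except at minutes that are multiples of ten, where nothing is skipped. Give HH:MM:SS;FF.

06:04:20;21

Each 10-minute DF block holds 10 × 60 × 30 − 9 × 2 = 17982 frames. 655165 ÷ 17982 → 36 full blocks, remainder 7813.
Within the partial block the first minute is 1800 frames and each further minute 1798, so 4 further minute boundaries passed. Total skipped labels = 18 × 36 + 2 × 4 = 656.
Non-drop label index = 655165 + 656 = 655821; at 30 labels/s that is 06:04:20:21, i.e. DF 06:04:20;21.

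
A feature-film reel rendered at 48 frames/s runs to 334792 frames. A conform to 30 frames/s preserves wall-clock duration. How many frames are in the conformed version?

209245 frames

Target frames = source frames × (target rate / source rate) = 334792 × (30)/(48) = 334792 × 5/8 = 209245.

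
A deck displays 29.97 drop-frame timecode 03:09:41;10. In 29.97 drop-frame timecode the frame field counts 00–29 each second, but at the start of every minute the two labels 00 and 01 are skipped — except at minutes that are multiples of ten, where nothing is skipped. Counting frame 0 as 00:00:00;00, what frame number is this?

As if non-drop at 30 labels/s: (3 × 3600 + 9 × 60 + 41) × 30 + 10 = 341440.
Minute boundaries passed: 189; those not divisible by 10: 189 − 18 = 171; dropped labels = 2 × 171 = 342.
Actual frame index = 341440 − 342 = 341098.

341098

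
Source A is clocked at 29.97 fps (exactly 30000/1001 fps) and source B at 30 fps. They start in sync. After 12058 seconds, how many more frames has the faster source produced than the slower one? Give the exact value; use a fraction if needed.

A emits 30000/1001 × 12058 = 361740000/1001 frames; B emits 30 × 12058 = 361740.
Difference = 361740/1001 frames (≈ 361.3786); B is ahead of A.

361740/1001 frames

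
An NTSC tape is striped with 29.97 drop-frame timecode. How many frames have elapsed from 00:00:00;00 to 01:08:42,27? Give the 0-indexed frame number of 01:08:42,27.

123563

As if non-drop at 30 labels/s: (1 × 3600 + 8 × 60 + 42) × 30 + 27 = 123687.
Minute boundaries passed: 68; those not divisible by 10: 68 − 6 = 62; dropped labels = 2 × 62 = 124.
Actual frame index = 123687 − 124 = 123563.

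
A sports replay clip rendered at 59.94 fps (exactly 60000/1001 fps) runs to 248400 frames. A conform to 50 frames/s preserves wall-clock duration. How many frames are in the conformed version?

207207 frames

Target frames = source frames × (target rate / source rate) = 248400 × (50)/(60000/1001) = 248400 × 1001/1200 = 207207.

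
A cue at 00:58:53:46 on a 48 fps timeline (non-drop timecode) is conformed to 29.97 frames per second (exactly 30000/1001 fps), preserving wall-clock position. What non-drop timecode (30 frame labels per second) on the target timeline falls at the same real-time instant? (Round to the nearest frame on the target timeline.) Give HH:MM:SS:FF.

00:58:50:13

Source frame index: (0×3600 + 58×60 + 53) × 48 + 46 = 169630.
Real time: 169630 / (48) = 84815/24 s.
Target frame: (84815/24) × (30000/1001) = 106018750/1001 ≈ 105912.837 → 105913.
At 30 labels/s: frame 105913 → 00:58:50:13.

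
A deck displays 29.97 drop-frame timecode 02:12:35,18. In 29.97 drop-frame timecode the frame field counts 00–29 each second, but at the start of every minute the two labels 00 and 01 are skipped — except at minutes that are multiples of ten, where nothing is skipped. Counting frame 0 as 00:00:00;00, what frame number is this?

Complete 10-minute blocks: 13, each 17982 frames → 233766.
Remaining 2 whole minutes in the current block: 1800 + 1 × 1798 = 3598 frames.
Within the current minute: 35 × 30 + 18 − 2 = 1066 (labels ;00/;01 skipped at this minute). Total = 233766 + 3598 + 1066 = 238430.

238430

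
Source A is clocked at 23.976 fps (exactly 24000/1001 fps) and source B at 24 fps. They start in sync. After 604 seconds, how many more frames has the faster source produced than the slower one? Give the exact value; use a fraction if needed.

A emits 24000/1001 × 604 = 14496000/1001 frames; B emits 24 × 604 = 14496.
Difference = 14496/1001 frames (≈ 14.4815); B is ahead of A.

14496/1001 frames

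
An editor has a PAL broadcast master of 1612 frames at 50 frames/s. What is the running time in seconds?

32.24 seconds

Running time = 1612 / (50) = 32.24 s.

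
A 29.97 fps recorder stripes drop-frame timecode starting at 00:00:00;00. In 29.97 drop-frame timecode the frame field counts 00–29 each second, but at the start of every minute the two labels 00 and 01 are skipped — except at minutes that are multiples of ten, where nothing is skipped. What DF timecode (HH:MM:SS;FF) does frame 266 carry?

00:00:08;26

Ten DF minutes hold 17982 frames, so frame 266 lies in block 0 (frames 0–17981) with 266 frames into that block.
The block's first minute is 1800 frames and the rest 1798 each; 266 frames reaches minute 0, so 0 × 18 + 0 × 2 = 0 labels have been skipped so far.
Adding those back, label number 266 + 0 = 266 at 30 labels/s is 8 s + 26 f = 0 h 0 min 8 s frame 26, i.e. 00:00:08;26.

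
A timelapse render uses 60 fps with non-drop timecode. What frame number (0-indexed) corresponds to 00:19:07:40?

Total seconds to the label: (0 × 3600 + 19 × 60 + 7) = 1147.
Frame index = 1147 × 60 + 40 = 68860.

frame 68860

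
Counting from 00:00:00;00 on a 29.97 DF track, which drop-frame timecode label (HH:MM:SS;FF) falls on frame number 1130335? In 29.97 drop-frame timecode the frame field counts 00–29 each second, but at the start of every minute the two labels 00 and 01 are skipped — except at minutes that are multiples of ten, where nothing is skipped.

Ten DF minutes hold 17982 frames, so frame 1130335 lies in block 62 (frames 1114884–1132865) with 15451 frames into that block.
The block's first minute is 1800 frames and the rest 1798 each; 15451 frames reaches minute 8, so 62 × 18 + 8 × 2 = 1132 labels have been skipped so far.
Adding those back, label number 1130335 + 1132 = 1131467 at 30 labels/s is 37715 s + 17 f = 10 h 28 min 35 s frame 17, i.e. 10:28:35;17.

10:28:35;17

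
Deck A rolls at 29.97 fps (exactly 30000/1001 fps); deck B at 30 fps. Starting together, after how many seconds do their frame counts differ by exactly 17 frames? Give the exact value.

The gap grows by |30 − 30000/1001| = 30/1001 frames per second.
Time for a 17-frame gap: 17 ÷ (30/1001) = 17017/30 s.

17017/30 seconds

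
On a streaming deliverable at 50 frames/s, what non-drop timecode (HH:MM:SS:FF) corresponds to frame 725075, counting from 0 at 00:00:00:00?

04:01:41:25

725075 ÷ 50 = 14501 full seconds, remainder 25 frames.
14501 s = 4 h 1 min 41 s.
Timecode: 04:01:41:25.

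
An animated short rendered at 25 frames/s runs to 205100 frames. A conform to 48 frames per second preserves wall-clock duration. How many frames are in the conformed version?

393792 frames

Target frames = source frames × (target rate / source rate) = 205100 × (48)/(25) = 205100 × 48/25 = 393792.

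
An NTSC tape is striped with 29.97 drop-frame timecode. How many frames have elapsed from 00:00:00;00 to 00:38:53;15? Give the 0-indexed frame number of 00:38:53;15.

Complete 10-minute blocks: 3, each 17982 frames → 53946.
Remaining 8 whole minutes in the current block: 1800 + 7 × 1798 = 14386 frames.
Within the current minute: 53 × 30 + 15 − 2 = 1603 (labels ;00/;01 skipped at this minute). Total = 53946 + 14386 + 1603 = 69935.

69935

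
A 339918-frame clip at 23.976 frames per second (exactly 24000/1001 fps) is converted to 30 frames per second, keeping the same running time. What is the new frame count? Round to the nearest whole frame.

Frames at target rate = 339918 × (30) / (24000/1001) = 170128959/400 ≈ 425322.398.
Nearest whole frame: 425322.

425322 frames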